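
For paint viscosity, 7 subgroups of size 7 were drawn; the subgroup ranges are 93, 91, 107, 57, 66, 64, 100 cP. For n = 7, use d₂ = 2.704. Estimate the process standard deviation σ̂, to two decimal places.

30.54

R̄ = (93 + 91 + 107 + 57 + 66 + 64 + 100) / 7 = 82.5714
σ̂ = R̄ / d₂ = 82.5714 / 2.704 = 30.5368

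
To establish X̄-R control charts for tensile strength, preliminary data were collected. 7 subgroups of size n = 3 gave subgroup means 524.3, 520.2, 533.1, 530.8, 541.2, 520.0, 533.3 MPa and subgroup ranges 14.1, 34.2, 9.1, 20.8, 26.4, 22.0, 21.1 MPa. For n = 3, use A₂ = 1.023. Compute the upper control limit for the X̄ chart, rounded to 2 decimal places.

550.57

X̄̄ = (524.3 + 520.2 + 533.1 + 530.8 + 541.2 + 520.0 + 533.3) / 7 = 3702.9000 / 7 = 528.9857
R̄ = (14.1 + 34.2 + 9.1 + 20.8 + 26.4 + 22.0 + 21.1) / 7 = 147.7000 / 7 = 21.1000
UCL = X̄̄ + A₂·R̄ = 528.9857 + 1.023 × 21.1000 = 550.5710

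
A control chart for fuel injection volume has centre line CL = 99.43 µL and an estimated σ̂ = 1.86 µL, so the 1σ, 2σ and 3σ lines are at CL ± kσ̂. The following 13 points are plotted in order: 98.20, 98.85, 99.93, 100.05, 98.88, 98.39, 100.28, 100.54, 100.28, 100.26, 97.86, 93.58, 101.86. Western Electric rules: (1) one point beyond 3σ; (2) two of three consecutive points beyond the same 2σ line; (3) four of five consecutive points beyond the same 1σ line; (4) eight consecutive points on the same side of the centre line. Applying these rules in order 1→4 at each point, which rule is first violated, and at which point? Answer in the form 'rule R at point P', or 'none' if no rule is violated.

rule 1 at point 12

Zone of each point (C = within 1σ̂, B = 1σ̂–2σ̂, A = 2σ̂–3σ̂, * = beyond 3σ̂; sign = side of CL): 1:-C, 2:-C, 3:+C, 4:+C, 5:-C, 6:-C, 7:+C, 8:+C, 9:+C, 10:+C, 11:-C, 12:-*, 13:+B
Rule 1 (one point beyond the 3σ limits) is satisfied at point 12.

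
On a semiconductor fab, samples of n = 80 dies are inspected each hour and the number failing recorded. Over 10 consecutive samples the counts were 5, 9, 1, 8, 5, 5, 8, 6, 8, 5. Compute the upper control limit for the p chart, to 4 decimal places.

p̄ = Σdᵢ / (k·n) = 60 / (10 × 80) = 0.07500
UCL = p̄ + 3·√(p̄(1−p̄)/n) = 0.07500 + 3 × √(0.07500×0.92500/80) = 0.07500 + 3 × 0.02945 = 0.16334

0.1633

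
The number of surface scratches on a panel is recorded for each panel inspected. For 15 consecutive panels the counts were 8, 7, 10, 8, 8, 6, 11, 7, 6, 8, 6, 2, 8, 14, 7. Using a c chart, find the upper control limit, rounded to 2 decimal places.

c̄ = (8 + 7 + 10 + 8 + 8 + 6 + 11 + 7 + 6 + 8 + 6 + 2 + 8 + 14 + 7) / 15 = 116 / 15 = 7.7333
UCL = c̄ + 3√c̄ = 7.7333 + 3 × √7.7333 = 7.7333 + 3 × 2.7809 = 16.0760

16.08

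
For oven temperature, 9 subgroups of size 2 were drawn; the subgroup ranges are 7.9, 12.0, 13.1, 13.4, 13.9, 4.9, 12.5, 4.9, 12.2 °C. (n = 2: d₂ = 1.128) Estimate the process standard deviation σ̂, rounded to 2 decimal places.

R̄ = (7.9 + 12.0 + 13.1 + 13.4 + 13.9 + 4.9 + 12.5 + 4.9 + 12.2) / 9 = 10.5333
σ̂ = R̄ / d₂ = 10.5333 / 1.128 = 9.3381

9.34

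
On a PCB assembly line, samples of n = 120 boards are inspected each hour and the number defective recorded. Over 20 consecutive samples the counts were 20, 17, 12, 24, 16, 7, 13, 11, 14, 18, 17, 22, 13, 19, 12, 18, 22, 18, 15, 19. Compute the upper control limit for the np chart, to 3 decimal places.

p̄ = Σdᵢ / (k·n) = 327 / (20 × 120) = 0.13625
UCL = np̄ + 3·√(np̄(1−p̄)) = 16.3500 + 3 × √(16.3500×0.86375) = 16.3500 + 3 × 3.7580 = 27.6239

27.624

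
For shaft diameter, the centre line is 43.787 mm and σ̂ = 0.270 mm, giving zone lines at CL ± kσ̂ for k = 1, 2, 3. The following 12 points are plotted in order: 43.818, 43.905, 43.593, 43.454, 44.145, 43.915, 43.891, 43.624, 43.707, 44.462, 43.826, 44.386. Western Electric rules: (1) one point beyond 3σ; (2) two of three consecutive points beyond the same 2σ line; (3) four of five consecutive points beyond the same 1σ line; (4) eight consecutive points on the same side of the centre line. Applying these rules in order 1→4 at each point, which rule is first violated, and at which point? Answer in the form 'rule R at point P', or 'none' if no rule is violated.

rule 2 at point 12

Zone of each point (C = within 1σ̂, B = 1σ̂–2σ̂, A = 2σ̂–3σ̂, * = beyond 3σ̂; sign = side of CL): 1:+C, 2:+C, 3:-C, 4:-B, 5:+B, 6:+C, 7:+C, 8:-C, 9:-C, 10:+A, 11:+C, 12:+A
Rule 2 (two of three consecutive points beyond the same 2σ limit) is satisfied at point 12.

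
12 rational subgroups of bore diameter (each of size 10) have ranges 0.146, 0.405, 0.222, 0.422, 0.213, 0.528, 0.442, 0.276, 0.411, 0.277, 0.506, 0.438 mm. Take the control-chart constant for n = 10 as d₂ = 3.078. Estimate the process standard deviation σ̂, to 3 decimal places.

0.116

R̄ = (0.146 + 0.405 + 0.222 + 0.422 + 0.213 + 0.528 + 0.442 + 0.276 + 0.411 + 0.277 + 0.506 + 0.438) / 12 = 0.3572
σ̂ = R̄ / d₂ = 0.3572 / 3.078 = 0.1160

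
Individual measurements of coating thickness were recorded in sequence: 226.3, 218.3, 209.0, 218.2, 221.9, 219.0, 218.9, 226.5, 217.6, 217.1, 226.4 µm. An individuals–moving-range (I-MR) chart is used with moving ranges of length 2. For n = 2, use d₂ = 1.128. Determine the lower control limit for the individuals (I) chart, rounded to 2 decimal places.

X̄ = (226.3 + 218.3 + 209.0 + 218.2 + 221.9 + 219.0 + 218.9 + 226.5 + 217.6 + 217.1 + 226.4) / 11 = 219.9273
Moving ranges: 8.0, 9.3, 9.2, 3.7, 2.9, 0.1, 7.6, 8.9, 0.5, 9.3; M̄R̄ = 59.5000 / 10 = 5.9500
LCL = X̄ − 3·M̄R̄/d₂ = 219.9273 − 3 × 5.9500 / 1.128 = 204.1028

204.10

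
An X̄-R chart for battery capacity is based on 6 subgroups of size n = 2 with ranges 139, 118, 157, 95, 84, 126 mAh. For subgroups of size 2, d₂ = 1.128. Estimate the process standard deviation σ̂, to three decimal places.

106.235

R̄ = (139 + 118 + 157 + 95 + 84 + 126) / 6 = 119.8333
σ̂ = R̄ / d₂ = 119.8333 / 1.128 = 106.2352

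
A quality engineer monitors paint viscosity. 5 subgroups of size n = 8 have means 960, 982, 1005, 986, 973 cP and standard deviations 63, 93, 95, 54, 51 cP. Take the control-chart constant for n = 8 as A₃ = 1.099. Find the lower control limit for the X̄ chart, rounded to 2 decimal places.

X̄̄ = (960 + 982 + 1005 + 986 + 973) / 5 = 981.2000
s̄ = (63 + 93 + 95 + 54 + 51) / 5 = 71.2000
LCL = X̄̄ − A₃·s̄ = 981.2000 − 1.099 × 71.2000 = 902.9512

902.95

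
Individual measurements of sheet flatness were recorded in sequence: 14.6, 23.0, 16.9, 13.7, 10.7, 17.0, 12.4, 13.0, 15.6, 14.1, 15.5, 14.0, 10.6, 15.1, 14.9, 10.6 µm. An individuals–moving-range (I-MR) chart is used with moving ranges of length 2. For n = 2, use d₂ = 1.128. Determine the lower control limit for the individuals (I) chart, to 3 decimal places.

5.332

X̄ = (14.6 + 23.0 + 16.9 + 13.7 + 10.7 + 17.0 + 12.4 + 13.0 + 15.6 + 14.1 + 15.5 + 14.0 + 10.6 + 15.1 + 14.9 + 10.6) / 16 = 14.4812
Moving ranges: 8.4, 6.1, 3.2, 3.0, 6.3, 4.6, 0.6, 2.6, 1.5, 1.4, 1.5, 3.4, 4.5, 0.2, 4.3; M̄R̄ = 51.6000 / 15 = 3.4400
LCL = X̄ − 3·M̄R̄/d₂ = 14.4812 − 3 × 3.4400 / 1.128 = 5.3323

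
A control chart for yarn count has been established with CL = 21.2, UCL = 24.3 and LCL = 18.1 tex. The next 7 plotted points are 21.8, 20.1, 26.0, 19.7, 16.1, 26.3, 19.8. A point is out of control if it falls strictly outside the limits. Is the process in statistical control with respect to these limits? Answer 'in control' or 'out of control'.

Compare each point to [18.1, 24.3]: sample 3 = 26.0 > UCL; sample 5 = 16.1 < LCL; sample 6 = 26.3 > UCL.

out of control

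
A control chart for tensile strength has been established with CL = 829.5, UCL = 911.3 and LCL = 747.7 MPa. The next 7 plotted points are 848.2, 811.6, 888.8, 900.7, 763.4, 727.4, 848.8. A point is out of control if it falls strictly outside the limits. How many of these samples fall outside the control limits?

1

Compare each point to [747.7, 911.3]: sample 6 = 727.4 < LCL.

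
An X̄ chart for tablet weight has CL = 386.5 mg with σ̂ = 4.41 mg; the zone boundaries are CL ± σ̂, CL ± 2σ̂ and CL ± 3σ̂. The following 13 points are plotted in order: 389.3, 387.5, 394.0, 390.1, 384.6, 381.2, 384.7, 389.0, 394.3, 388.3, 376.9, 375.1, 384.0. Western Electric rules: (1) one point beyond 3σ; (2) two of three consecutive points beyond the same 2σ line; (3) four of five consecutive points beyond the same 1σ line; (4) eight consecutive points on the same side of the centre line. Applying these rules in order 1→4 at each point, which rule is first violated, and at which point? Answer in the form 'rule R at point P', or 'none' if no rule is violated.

rule 2 at point 12

Zone of each point (C = within 1σ̂, B = 1σ̂–2σ̂, A = 2σ̂–3σ̂, * = beyond 3σ̂; sign = side of CL): 1:+C, 2:+C, 3:+B, 4:+C, 5:-C, 6:-B, 7:-C, 8:+C, 9:+B, 10:+C, 11:-A, 12:-A, 13:-C
Rule 2 (two of three consecutive points beyond the same 2σ limit) is satisfied at point 12.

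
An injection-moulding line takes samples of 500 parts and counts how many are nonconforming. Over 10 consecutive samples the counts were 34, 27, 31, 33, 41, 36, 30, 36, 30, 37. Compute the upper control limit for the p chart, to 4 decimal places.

0.1005

p̄ = Σdᵢ / (k·n) = 335 / (10 × 500) = 0.06700
UCL = p̄ + 3·√(p̄(1−p̄)/n) = 0.06700 + 3 × √(0.06700×0.93300/500) = 0.06700 + 3 × 0.01118 = 0.10054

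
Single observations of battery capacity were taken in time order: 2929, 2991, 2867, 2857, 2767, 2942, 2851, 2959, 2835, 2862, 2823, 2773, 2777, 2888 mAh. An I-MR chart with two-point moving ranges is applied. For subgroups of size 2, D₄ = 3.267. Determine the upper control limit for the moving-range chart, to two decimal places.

Moving ranges: 62, 124, 10, 90, 175, 91, 108, 124, 27, 39, 50, 4, 111; M̄R̄ = 1015.0000 / 13 = 78.0769
UCL_MR = D₄·M̄R̄ = 3.267 × 78.0769 = 255.0773

255.08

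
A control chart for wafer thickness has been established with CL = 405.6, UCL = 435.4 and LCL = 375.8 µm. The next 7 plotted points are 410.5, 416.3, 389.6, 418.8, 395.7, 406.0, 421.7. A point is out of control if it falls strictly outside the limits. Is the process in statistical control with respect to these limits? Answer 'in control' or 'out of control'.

All 7 points lie within [375.8, 435.4].

in control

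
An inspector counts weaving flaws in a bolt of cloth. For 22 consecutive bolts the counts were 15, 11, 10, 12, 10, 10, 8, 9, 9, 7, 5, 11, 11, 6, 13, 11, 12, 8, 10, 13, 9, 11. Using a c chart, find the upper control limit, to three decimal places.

c̄ = (15 + 11 + 10 + 12 + 10 + 10 + 8 + 9 + 9 + 7 + 5 + 11 + 11 + 6 + 13 + 11 + 12 + 8 + 10 + 13 + 9 + 11) / 22 = 221 / 22 = 10.0455
UCL = c̄ + 3√c̄ = 10.0455 + 3 × √10.0455 = 10.0455 + 3 × 3.1695 = 19.5538

19.554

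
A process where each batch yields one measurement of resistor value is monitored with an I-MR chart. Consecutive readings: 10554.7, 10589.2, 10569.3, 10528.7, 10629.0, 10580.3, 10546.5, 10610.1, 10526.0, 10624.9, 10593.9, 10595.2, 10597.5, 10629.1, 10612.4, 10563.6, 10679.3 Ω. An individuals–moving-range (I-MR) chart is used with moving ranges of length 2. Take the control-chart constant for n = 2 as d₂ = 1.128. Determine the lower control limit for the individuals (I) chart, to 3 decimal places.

10461.691

X̄ = (10554.7 + 10589.2 + 10569.3 + 10528.7 + 10629.0 + 10580.3 + 10546.5 + 10610.1 + 10526.0 + 10624.9 + 10593.9 + 10595.2 + 10597.5 + 10629.1 + 10612.4 + 10563.6 + 10679.3) / 17 = 10589.9824
Moving ranges: 34.5, 19.9, 40.6, 100.3, 48.7, 33.8, 63.6, 84.1, 98.9, 31.0, 1.3, 2.3, 31.6, 16.7, 48.8, 115.7; M̄R̄ = 771.8000 / 16 = 48.2375
LCL = X̄ − 3·M̄R̄/d₂ = 10589.9824 − 3 × 48.2375 / 1.128 = 10461.6911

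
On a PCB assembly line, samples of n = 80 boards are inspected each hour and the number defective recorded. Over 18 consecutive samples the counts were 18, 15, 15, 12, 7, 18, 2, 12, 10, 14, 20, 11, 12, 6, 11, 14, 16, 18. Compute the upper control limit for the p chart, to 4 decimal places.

0.2835

p̄ = Σdᵢ / (k·n) = 231 / (18 × 80) = 0.16042
UCL = p̄ + 3·√(p̄(1−p̄)/n) = 0.16042 + 3 × √(0.16042×0.83958/80) = 0.16042 + 3 × 0.04103 = 0.28351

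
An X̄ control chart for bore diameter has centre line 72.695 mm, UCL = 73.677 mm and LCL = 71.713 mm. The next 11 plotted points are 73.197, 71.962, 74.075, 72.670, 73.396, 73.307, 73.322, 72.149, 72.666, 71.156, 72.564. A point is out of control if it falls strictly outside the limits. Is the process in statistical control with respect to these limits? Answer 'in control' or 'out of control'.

out of control

Compare each point to [71.713, 73.677]: sample 3 = 74.075 > UCL; sample 10 = 71.156 < LCL.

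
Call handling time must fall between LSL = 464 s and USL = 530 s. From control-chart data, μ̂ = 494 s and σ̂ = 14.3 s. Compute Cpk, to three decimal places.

Cpu = (USL − μ̂) / (3σ̂) = (530 − 494) / (3 × 14.3) = 0.8392; Cpl = (μ̂ − LSL) / (3σ̂) = (494 − 464) / (3 × 14.3) = 0.6993; Cpk = min(Cpu, Cpl) = 0.6993

0.699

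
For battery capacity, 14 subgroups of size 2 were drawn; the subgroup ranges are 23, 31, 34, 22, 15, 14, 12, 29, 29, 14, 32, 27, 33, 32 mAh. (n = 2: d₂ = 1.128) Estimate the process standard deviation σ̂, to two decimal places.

21.97

R̄ = (23 + 31 + 34 + 22 + 15 + 14 + 12 + 29 + 29 + 14 + 32 + 27 + 33 + 32) / 14 = 24.7857
σ̂ = R̄ / d₂ = 24.7857 / 1.128 = 21.9732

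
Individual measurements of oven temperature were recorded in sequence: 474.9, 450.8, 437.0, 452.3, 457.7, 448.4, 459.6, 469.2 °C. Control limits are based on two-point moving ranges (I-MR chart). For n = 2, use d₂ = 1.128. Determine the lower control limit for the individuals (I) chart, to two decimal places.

422.54

X̄ = (474.9 + 450.8 + 437.0 + 452.3 + 457.7 + 448.4 + 459.6 + 469.2) / 8 = 456.2375
Moving ranges: 24.1, 13.8, 15.3, 5.4, 9.3, 11.2, 9.6; M̄R̄ = 88.7000 / 7 = 12.6714
LCL = X̄ − 3·M̄R̄/d₂ = 456.2375 − 3 × 12.6714 / 1.128 = 422.5369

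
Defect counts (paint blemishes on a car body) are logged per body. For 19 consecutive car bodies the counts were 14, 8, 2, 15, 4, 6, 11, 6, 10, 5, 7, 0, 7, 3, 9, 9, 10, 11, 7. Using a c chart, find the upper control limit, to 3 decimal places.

c̄ = (14 + 8 + 2 + 15 + 4 + 6 + 11 + 6 + 10 + 5 + 7 + 0 + 7 + 3 + 9 + 9 + 10 + 11 + 7) / 19 = 144 / 19 = 7.5789
UCL = c̄ + 3√c̄ = 7.5789 + 3 × √7.5789 = 7.5789 + 3 × 2.7530 = 15.8379

15.838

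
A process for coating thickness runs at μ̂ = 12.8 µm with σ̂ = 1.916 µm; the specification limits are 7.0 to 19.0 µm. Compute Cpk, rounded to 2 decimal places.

Cpu = (USL − μ̂) / (3σ̂) = (19.0 − 12.8) / (3 × 1.916) = 1.0786; Cpl = (μ̂ − LSL) / (3σ̂) = (12.8 − 7.0) / (3 × 1.916) = 1.0090; Cpk = min(Cpu, Cpl) = 1.0090

1.01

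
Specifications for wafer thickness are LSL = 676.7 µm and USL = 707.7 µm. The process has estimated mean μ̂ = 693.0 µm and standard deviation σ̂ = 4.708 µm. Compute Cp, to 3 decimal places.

Cp = (USL − LSL) / (6σ̂) = (707.7 − 676.7) / (6 × 4.708) = 31.0000 / 28.2480 = 1.0974

1.097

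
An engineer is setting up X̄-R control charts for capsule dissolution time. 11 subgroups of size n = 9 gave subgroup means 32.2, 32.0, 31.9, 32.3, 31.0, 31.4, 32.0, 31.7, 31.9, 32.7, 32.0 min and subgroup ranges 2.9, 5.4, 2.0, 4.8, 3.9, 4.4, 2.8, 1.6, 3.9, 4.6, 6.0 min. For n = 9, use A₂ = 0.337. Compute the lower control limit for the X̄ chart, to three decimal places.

30.622

X̄̄ = (32.2 + 32.0 + 31.9 + 32.3 + 31.0 + 31.4 + 32.0 + 31.7 + 31.9 + 32.7 + 32.0) / 11 = 351.1000 / 11 = 31.9182
R̄ = (2.9 + 5.4 + 2.0 + 4.8 + 3.9 + 4.4 + 2.8 + 1.6 + 3.9 + 4.6 + 6.0) / 11 = 42.3000 / 11 = 3.8455
LCL = X̄̄ − A₂·R̄ = 31.9182 − 0.337 × 3.8455 = 30.6223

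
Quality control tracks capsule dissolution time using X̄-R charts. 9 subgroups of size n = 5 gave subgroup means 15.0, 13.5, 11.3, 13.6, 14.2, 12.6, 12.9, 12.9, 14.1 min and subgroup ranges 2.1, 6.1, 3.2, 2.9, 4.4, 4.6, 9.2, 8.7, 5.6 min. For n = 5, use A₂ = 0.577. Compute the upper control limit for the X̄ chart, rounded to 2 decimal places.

X̄̄ = (15.0 + 13.5 + 11.3 + 13.6 + 14.2 + 12.6 + 12.9 + 12.9 + 14.1) / 9 = 120.1000 / 9 = 13.3444
R̄ = (2.1 + 6.1 + 3.2 + 2.9 + 4.4 + 4.6 + 9.2 + 8.7 + 5.6) / 9 = 46.8000 / 9 = 5.2000
UCL = X̄̄ + A₂·R̄ = 13.3444 + 0.577 × 5.2000 = 16.3448

16.34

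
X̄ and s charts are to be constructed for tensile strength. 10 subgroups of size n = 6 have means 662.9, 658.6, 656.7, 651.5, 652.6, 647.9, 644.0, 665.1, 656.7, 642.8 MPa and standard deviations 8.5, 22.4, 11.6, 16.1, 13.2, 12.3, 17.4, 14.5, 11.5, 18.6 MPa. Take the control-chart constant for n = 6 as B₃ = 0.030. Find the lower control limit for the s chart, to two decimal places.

0.44

s̄ = (8.5 + 22.4 + 11.6 + 16.1 + 13.2 + 12.3 + 17.4 + 14.5 + 11.5 + 18.6) / 10 = 14.6100
LCL_s = B₃·s̄ = 0.030 × 14.6100 = 0.4383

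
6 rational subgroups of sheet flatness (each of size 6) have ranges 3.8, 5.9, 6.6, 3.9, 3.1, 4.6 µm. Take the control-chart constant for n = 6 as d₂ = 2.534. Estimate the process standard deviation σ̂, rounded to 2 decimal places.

1.84

R̄ = (3.8 + 5.9 + 6.6 + 3.9 + 3.1 + 4.6) / 6 = 4.6500
σ̂ = R̄ / d₂ = 4.6500 / 2.534 = 1.8350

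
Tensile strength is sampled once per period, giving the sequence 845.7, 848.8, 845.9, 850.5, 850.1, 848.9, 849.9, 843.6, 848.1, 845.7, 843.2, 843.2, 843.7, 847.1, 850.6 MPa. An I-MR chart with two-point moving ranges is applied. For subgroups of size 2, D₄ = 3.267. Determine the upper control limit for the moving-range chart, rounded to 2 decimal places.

Moving ranges: 3.1, 2.9, 4.6, 0.4, 1.2, 1.0, 6.3, 4.5, 2.4, 2.5, 0.0, 0.5, 3.4, 3.5; M̄R̄ = 36.3000 / 14 = 2.5929
UCL_MR = D₄·M̄R̄ = 3.267 × 2.5929 = 8.4709

8.47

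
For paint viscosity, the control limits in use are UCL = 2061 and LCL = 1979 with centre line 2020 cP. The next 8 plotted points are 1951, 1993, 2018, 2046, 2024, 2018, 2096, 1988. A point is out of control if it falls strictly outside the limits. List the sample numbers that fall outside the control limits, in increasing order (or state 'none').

1, 7

Compare each point to [1979, 2061]: sample 1 = 1951 < LCL; sample 7 = 2096 > UCL.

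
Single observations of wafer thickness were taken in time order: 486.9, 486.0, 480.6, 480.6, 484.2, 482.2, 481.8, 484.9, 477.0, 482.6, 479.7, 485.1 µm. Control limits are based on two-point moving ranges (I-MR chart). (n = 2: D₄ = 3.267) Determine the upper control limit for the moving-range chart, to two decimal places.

Moving ranges: 0.9, 5.4, 0.0, 3.6, 2.0, 0.4, 3.1, 7.9, 5.6, 2.9, 5.4; M̄R̄ = 37.2000 / 11 = 3.3818
UCL_MR = D₄·M̄R̄ = 3.267 × 3.3818 = 11.0484

11.05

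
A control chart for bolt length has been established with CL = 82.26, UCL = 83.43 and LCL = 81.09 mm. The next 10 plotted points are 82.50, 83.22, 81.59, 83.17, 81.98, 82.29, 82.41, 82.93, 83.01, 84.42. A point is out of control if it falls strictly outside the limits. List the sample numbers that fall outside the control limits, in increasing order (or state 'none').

Compare each point to [81.09, 83.43]: sample 10 = 84.42 > UCL.

10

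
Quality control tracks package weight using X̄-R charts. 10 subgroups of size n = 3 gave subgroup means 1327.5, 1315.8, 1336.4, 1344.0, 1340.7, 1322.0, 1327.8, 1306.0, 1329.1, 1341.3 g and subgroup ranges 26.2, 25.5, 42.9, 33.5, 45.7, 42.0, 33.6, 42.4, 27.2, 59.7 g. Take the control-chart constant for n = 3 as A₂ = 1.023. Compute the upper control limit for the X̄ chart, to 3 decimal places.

1367.801

X̄̄ = (1327.5 + 1315.8 + 1336.4 + 1344.0 + 1340.7 + 1322.0 + 1327.8 + 1306.0 + 1329.1 + 1341.3) / 10 = 13290.6000 / 10 = 1329.0600
R̄ = (26.2 + 25.5 + 42.9 + 33.5 + 45.7 + 42.0 + 33.6 + 42.4 + 27.2 + 59.7) / 10 = 378.7000 / 10 = 37.8700
UCL = X̄̄ + A₂·R̄ = 1329.0600 + 1.023 × 37.8700 = 1367.8010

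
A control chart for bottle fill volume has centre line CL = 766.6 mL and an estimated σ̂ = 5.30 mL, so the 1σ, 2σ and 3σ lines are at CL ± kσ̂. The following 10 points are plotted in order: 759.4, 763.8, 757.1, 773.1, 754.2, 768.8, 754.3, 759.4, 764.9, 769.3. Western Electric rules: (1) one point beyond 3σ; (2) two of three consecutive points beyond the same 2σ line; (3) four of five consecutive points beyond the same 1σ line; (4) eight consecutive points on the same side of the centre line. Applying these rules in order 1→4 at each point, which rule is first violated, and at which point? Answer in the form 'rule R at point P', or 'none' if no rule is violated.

Zone of each point (C = within 1σ̂, B = 1σ̂–2σ̂, A = 2σ̂–3σ̂, * = beyond 3σ̂; sign = side of CL): 1:-B, 2:-C, 3:-B, 4:+B, 5:-A, 6:+C, 7:-A, 8:-B, 9:-C, 10:+C
Rule 2 (two of three consecutive points beyond the same 2σ limit) is satisfied at point 7.

rule 2 at point 7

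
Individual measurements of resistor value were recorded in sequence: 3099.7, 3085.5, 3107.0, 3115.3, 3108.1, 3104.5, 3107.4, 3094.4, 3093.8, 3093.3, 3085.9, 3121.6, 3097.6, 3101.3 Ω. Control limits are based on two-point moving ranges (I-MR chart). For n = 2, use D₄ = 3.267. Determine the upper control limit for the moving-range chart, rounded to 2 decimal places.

Moving ranges: 14.2, 21.5, 8.3, 7.2, 3.6, 2.9, 13.0, 0.6, 0.5, 7.4, 35.7, 24.0, 3.7; M̄R̄ = 142.6000 / 13 = 10.9692
UCL_MR = D₄·M̄R̄ = 3.267 × 10.9692 = 35.8365

35.84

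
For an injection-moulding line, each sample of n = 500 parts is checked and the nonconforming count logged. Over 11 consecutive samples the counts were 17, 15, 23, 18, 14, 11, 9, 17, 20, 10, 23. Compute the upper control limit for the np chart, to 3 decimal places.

27.930

p̄ = Σdᵢ / (k·n) = 177 / (11 × 500) = 0.03218
UCL = np̄ + 3·√(np̄(1−p̄)) = 16.0909 + 3 × √(16.0909×0.96782) = 16.0909 + 3 × 3.9463 = 27.9297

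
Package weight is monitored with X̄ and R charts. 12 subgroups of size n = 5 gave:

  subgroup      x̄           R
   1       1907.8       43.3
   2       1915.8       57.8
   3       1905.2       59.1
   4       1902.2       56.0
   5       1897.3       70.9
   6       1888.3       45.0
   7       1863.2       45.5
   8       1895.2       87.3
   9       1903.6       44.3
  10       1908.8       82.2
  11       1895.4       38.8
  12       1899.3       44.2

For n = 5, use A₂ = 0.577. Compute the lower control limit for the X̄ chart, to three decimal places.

X̄̄ = (1907.8 + 1915.8 + 1905.2 + 1902.2 + 1897.3 + 1888.3 + 1863.2 + 1895.2 + 1903.6 + 1908.8 + 1895.4 + 1899.3) / 12 = 22782.1000 / 12 = 1898.5083
R̄ = (43.3 + 57.8 + 59.1 + 56.0 + 70.9 + 45.0 + 45.5 + 87.3 + 44.3 + 82.2 + 38.8 + 44.2) / 12 = 674.4000 / 12 = 56.2000
LCL = X̄̄ − A₂·R̄ = 1898.5083 − 0.577 × 56.2000 = 1866.0809

1866.081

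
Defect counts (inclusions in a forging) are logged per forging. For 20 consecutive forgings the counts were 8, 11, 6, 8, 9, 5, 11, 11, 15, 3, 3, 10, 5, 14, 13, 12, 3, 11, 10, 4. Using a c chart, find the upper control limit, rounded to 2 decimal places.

c̄ = (8 + 11 + 6 + 8 + 9 + 5 + 11 + 11 + 15 + 3 + 3 + 10 + 5 + 14 + 13 + 12 + 3 + 11 + 10 + 4) / 20 = 172 / 20 = 8.6000
UCL = c̄ + 3√c̄ = 8.6000 + 3 × √8.6000 = 8.6000 + 3 × 2.9326 = 17.3977

17.40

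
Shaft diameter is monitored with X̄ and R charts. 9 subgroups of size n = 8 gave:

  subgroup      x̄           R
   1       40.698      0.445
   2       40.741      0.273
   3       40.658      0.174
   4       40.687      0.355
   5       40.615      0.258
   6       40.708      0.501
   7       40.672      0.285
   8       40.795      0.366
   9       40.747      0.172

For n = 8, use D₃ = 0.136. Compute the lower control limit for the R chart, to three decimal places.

R̄ = (0.445 + 0.273 + 0.174 + 0.355 + 0.258 + 0.501 + 0.285 + 0.366 + 0.172) / 9 = 2.8290 / 9 = 0.3143
LCL_R = D₃·R̄ = 0.136 × 0.3143 = 0.0427

0.043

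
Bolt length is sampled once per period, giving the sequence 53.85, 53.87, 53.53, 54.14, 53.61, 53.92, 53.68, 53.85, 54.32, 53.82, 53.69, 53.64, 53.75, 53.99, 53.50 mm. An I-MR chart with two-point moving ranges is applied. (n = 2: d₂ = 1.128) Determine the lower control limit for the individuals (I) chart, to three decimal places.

53.011

X̄ = (53.85 + 53.87 + 53.53 + 54.14 + 53.61 + 53.92 + 53.68 + 53.85 + 54.32 + 53.82 + 53.69 + 53.64 + 53.75 + 53.99 + 53.50) / 15 = 53.8107
Moving ranges: 0.02, 0.34, 0.61, 0.53, 0.31, 0.24, 0.17, 0.47, 0.50, 0.13, 0.05, 0.11, 0.24, 0.49; M̄R̄ = 4.2100 / 14 = 0.3007
LCL = X̄ − 3·M̄R̄/d₂ = 53.8107 − 3 × 0.3007 / 1.128 = 53.0109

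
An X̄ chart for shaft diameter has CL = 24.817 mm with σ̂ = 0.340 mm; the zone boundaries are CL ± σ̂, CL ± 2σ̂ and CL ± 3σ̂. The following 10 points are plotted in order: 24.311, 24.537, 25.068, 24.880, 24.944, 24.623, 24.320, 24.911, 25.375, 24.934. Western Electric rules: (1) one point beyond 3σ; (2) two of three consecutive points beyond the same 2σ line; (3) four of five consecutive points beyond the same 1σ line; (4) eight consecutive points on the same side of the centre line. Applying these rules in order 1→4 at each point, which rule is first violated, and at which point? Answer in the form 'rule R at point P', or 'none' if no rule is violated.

Zone of each point (C = within 1σ̂, B = 1σ̂–2σ̂, A = 2σ̂–3σ̂, * = beyond 3σ̂; sign = side of CL): 1:-B, 2:-C, 3:+C, 4:+C, 5:+C, 6:-C, 7:-B, 8:+C, 9:+B, 10:+C
No rule fires across all 10 points.

none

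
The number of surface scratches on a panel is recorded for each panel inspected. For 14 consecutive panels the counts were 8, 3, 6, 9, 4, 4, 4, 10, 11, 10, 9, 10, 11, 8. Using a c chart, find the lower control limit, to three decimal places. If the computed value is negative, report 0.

0.000

c̄ = (8 + 3 + 6 + 9 + 4 + 4 + 4 + 10 + 11 + 10 + 9 + 10 + 11 + 8) / 14 = 107 / 14 = 7.6429
LCL = c̄ − 3√c̄ = 7.6429 − 3 × 2.7646 = -0.6509 → 0 (cannot be negative)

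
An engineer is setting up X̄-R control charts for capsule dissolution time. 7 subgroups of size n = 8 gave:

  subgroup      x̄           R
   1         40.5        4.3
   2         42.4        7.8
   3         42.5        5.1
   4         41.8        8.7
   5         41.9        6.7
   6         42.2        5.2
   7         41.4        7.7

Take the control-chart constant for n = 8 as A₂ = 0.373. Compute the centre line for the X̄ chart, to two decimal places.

X̄̄ = (40.5 + 42.4 + 42.5 + 41.8 + 41.9 + 42.2 + 41.4) / 7 = 292.7000 / 7 = 41.8143
CL = X̄̄ = 41.8143

41.81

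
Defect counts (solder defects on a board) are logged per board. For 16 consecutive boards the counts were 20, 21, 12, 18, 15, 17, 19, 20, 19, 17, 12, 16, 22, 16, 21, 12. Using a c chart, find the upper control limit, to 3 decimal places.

c̄ = (20 + 21 + 12 + 18 + 15 + 17 + 19 + 20 + 19 + 17 + 12 + 16 + 22 + 16 + 21 + 12) / 16 = 277 / 16 = 17.3125
UCL = c̄ + 3√c̄ = 17.3125 + 3 × √17.3125 = 17.3125 + 3 × 4.1608 = 29.7950

29.795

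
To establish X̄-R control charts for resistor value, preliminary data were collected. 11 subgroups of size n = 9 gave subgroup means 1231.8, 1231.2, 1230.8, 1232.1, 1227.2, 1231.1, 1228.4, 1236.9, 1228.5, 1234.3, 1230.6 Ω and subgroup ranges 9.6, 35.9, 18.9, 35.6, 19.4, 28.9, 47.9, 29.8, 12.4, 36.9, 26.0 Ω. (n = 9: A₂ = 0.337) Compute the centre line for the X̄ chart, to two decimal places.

X̄̄ = (1231.8 + 1231.2 + 1230.8 + 1232.1 + 1227.2 + 1231.1 + 1228.4 + 1236.9 + 1228.5 + 1234.3 + 1230.6) / 11 = 13542.9000 / 11 = 1231.1727
CL = X̄̄ = 1231.1727

1231.17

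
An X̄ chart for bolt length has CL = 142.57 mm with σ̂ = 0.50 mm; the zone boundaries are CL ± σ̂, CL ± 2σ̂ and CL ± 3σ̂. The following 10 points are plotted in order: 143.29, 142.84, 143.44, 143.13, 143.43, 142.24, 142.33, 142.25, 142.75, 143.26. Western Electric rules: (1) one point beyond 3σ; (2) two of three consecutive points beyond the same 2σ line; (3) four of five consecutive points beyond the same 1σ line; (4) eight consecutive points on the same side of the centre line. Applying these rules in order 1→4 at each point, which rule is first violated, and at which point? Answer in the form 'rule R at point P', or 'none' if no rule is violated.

rule 3 at point 5

Zone of each point (C = within 1σ̂, B = 1σ̂–2σ̂, A = 2σ̂–3σ̂, * = beyond 3σ̂; sign = side of CL): 1:+B, 2:+C, 3:+B, 4:+B, 5:+B, 6:-C, 7:-C, 8:-C, 9:+C, 10:+B
Rule 3 (four of five consecutive points beyond the same 1σ limit) is satisfied at point 5.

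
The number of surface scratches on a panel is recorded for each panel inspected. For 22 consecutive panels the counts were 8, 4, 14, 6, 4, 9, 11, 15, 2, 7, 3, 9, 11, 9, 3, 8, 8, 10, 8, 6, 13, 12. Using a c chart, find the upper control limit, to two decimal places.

16.76

c̄ = (8 + 4 + 14 + 6 + 4 + 9 + 11 + 15 + 2 + 7 + 3 + 9 + 11 + 9 + 3 + 8 + 8 + 10 + 8 + 6 + 13 + 12) / 22 = 180 / 22 = 8.1818
UCL = c̄ + 3√c̄ = 8.1818 + 3 × √8.1818 = 8.1818 + 3 × 2.8604 = 16.7630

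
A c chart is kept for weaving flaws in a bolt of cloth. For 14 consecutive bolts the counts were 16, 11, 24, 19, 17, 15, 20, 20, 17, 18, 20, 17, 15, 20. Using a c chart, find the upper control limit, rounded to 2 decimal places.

30.44

c̄ = (16 + 11 + 24 + 19 + 17 + 15 + 20 + 20 + 17 + 18 + 20 + 17 + 15 + 20) / 14 = 249 / 14 = 17.7857
UCL = c̄ + 3√c̄ = 17.7857 + 3 × √17.7857 = 17.7857 + 3 × 4.2173 = 30.4376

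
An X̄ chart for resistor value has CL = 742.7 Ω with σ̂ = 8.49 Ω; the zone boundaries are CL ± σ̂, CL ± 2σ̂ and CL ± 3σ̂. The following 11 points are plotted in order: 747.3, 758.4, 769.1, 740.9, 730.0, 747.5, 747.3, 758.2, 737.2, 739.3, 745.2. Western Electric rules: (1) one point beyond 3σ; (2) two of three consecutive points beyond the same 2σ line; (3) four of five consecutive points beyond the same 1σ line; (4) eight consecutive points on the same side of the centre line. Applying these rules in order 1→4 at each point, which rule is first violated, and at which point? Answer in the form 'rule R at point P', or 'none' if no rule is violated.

rule 1 at point 3

Zone of each point (C = within 1σ̂, B = 1σ̂–2σ̂, A = 2σ̂–3σ̂, * = beyond 3σ̂; sign = side of CL): 1:+C, 2:+B, 3:+*, 4:-C, 5:-B, 6:+C, 7:+C, 8:+B, 9:-C, 10:-C, 11:+C
Rule 1 (one point beyond the 3σ limits) is satisfied at point 3.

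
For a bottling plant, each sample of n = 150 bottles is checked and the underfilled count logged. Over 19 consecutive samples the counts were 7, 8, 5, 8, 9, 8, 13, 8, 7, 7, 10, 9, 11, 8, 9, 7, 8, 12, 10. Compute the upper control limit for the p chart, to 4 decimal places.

0.1146

p̄ = Σdᵢ / (k·n) = 164 / (19 × 150) = 0.05754
UCL = p̄ + 3·√(p̄(1−p̄)/n) = 0.05754 + 3 × √(0.05754×0.94246/150) = 0.05754 + 3 × 0.01901 = 0.11459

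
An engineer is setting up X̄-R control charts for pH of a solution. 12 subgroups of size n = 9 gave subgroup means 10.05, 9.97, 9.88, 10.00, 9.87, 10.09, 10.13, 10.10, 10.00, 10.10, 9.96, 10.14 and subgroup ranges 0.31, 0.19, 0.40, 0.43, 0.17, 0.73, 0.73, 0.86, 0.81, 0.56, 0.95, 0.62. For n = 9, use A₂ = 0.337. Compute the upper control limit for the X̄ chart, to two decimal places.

X̄̄ = (10.05 + 9.97 + 9.88 + 10.00 + 9.87 + 10.09 + 10.13 + 10.10 + 10.00 + 10.10 + 9.96 + 10.14) / 12 = 120.2900 / 12 = 10.0242
R̄ = (0.31 + 0.19 + 0.40 + 0.43 + 0.17 + 0.73 + 0.73 + 0.86 + 0.81 + 0.56 + 0.95 + 0.62) / 12 = 6.7600 / 12 = 0.5633
UCL = X̄̄ + A₂·R̄ = 10.0242 + 0.337 × 0.5633 = 10.2140

10.21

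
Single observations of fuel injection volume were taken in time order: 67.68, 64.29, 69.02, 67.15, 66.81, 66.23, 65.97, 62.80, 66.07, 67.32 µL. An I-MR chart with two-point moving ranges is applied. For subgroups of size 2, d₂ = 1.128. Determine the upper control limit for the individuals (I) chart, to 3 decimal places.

X̄ = (67.68 + 64.29 + 69.02 + 67.15 + 66.81 + 66.23 + 65.97 + 62.80 + 66.07 + 67.32) / 10 = 66.3340
Moving ranges: 3.39, 4.73, 1.87, 0.34, 0.58, 0.26, 3.17, 3.27, 1.25; M̄R̄ = 18.8600 / 9 = 2.0956
UCL = X̄ + 3·M̄R̄/d₂ = 66.3340 + 3 × 2.0956 / 1.128 = 71.9073

71.907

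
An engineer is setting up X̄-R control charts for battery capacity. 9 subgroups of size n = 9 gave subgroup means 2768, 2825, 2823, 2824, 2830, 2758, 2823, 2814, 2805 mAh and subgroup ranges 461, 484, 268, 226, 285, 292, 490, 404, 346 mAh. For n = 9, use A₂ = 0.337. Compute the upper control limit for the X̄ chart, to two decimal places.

2929.70

X̄̄ = (2768 + 2825 + 2823 + 2824 + 2830 + 2758 + 2823 + 2814 + 2805) / 9 = 25270.0000 / 9 = 2807.7778
R̄ = (461 + 484 + 268 + 226 + 285 + 292 + 490 + 404 + 346) / 9 = 3256.0000 / 9 = 361.7778
UCL = X̄̄ + A₂·R̄ = 2807.7778 + 0.337 × 361.7778 = 2929.6969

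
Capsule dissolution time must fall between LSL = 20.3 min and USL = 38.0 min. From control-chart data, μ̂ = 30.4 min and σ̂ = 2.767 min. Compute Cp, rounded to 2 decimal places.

1.07

Cp = (USL − LSL) / (6σ̂) = (38.0 − 20.3) / (6 × 2.767) = 17.7000 / 16.6020 = 1.0661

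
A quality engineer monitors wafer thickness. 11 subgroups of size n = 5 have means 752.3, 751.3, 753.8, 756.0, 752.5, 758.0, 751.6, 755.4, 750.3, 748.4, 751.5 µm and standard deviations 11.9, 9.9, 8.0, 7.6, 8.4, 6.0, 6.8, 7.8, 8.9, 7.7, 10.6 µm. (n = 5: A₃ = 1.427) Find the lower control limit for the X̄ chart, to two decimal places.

740.68

X̄̄ = (752.3 + 751.3 + 753.8 + 756.0 + 752.5 + 758.0 + 751.6 + 755.4 + 750.3 + 748.4 + 751.5) / 11 = 752.8273
s̄ = (11.9 + 9.9 + 8.0 + 7.6 + 8.4 + 6.0 + 6.8 + 7.8 + 8.9 + 7.7 + 10.6) / 11 = 8.5091
LCL = X̄̄ − A₃·s̄ = 752.8273 − 1.427 × 8.5091 = 740.6848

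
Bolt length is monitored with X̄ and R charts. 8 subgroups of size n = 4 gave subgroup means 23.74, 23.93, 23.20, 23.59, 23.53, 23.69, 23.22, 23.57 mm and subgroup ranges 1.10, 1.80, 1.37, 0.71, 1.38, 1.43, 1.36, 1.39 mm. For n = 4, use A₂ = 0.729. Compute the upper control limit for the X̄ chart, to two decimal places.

24.52

X̄̄ = (23.74 + 23.93 + 23.20 + 23.59 + 23.53 + 23.69 + 23.22 + 23.57) / 8 = 188.4700 / 8 = 23.5587
R̄ = (1.10 + 1.80 + 1.37 + 0.71 + 1.38 + 1.43 + 1.36 + 1.39) / 8 = 10.5400 / 8 = 1.3175
UCL = X̄̄ + A₂·R̄ = 23.5587 + 0.729 × 1.3175 = 24.5192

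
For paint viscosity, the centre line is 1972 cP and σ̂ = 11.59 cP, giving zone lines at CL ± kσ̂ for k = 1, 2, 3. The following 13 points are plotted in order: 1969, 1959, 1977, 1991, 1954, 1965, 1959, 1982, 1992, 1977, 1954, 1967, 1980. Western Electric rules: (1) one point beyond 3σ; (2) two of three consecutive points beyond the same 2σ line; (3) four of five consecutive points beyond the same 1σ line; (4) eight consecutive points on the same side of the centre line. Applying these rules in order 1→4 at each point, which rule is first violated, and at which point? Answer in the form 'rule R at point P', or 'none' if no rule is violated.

none

Zone of each point (C = within 1σ̂, B = 1σ̂–2σ̂, A = 2σ̂–3σ̂, * = beyond 3σ̂; sign = side of CL): 1:-C, 2:-B, 3:+C, 4:+B, 5:-B, 6:-C, 7:-B, 8:+C, 9:+B, 10:+C, 11:-B, 12:-C, 13:+C
No rule fires across all 13 points.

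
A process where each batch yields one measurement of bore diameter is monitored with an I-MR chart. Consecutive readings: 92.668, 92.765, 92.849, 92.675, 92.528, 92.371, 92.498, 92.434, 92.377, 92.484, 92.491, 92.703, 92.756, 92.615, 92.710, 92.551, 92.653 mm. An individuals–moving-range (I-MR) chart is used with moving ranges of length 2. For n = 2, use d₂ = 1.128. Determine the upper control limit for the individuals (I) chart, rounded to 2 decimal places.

X̄ = (92.668 + 92.765 + 92.849 + 92.675 + 92.528 + 92.371 + 92.498 + 92.434 + 92.377 + 92.484 + 92.491 + 92.703 + 92.756 + 92.615 + 92.710 + 92.551 + 92.653) / 17 = 92.5958
Moving ranges: 0.097, 0.084, 0.174, 0.147, 0.157, 0.127, 0.064, 0.057, 0.107, 0.007, 0.212, 0.053, 0.141, 0.095, 0.159, 0.102; M̄R̄ = 1.7830 / 16 = 0.1114
UCL = X̄ + 3·M̄R̄/d₂ = 92.5958 + 3 × 0.1114 / 1.128 = 92.8921

92.89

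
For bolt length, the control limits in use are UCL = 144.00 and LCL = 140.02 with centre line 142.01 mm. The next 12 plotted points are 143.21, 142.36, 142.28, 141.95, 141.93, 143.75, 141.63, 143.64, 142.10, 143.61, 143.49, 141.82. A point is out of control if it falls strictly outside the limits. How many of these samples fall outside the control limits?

All 12 points lie within [140.02, 144.00].

0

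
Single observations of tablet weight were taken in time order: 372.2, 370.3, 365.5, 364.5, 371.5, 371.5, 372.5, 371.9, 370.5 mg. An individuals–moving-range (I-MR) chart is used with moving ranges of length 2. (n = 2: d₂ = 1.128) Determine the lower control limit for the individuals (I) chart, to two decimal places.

364.16

X̄ = (372.2 + 370.3 + 365.5 + 364.5 + 371.5 + 371.5 + 372.5 + 371.9 + 370.5) / 9 = 370.0444
Moving ranges: 1.9, 4.8, 1.0, 7.0, 0.0, 1.0, 0.6, 1.4; M̄R̄ = 17.7000 / 8 = 2.2125
LCL = X̄ − 3·M̄R̄/d₂ = 370.0444 − 3 × 2.2125 / 1.128 = 364.1601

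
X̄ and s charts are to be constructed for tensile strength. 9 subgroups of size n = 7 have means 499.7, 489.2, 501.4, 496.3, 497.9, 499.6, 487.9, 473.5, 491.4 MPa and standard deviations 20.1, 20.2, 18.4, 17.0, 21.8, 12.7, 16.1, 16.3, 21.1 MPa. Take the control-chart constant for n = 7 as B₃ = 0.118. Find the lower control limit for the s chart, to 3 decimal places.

s̄ = (20.1 + 20.2 + 18.4 + 17.0 + 21.8 + 12.7 + 16.1 + 16.3 + 21.1) / 9 = 18.1889
LCL_s = B₃·s̄ = 0.118 × 18.1889 = 2.1463

2.146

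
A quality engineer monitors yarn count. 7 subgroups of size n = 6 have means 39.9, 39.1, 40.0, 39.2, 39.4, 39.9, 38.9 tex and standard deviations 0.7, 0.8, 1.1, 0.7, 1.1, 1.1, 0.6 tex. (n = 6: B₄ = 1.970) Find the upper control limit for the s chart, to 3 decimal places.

s̄ = (0.7 + 0.8 + 1.1 + 0.7 + 1.1 + 1.1 + 0.6) / 7 = 0.8714
UCL_s = B₄·s̄ = 1.970 × 0.8714 = 1.7167

1.717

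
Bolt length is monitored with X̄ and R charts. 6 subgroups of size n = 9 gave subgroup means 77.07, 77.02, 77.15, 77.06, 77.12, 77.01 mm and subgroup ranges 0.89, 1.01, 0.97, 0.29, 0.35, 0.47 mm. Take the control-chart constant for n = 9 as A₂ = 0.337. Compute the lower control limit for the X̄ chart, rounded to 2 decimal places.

76.85

X̄̄ = (77.07 + 77.02 + 77.15 + 77.06 + 77.12 + 77.01) / 6 = 462.4300 / 6 = 77.0717
R̄ = (0.89 + 1.01 + 0.97 + 0.29 + 0.35 + 0.47) / 6 = 3.9800 / 6 = 0.6633
LCL = X̄̄ − A₂·R̄ = 77.0717 − 0.337 × 0.6633 = 76.8481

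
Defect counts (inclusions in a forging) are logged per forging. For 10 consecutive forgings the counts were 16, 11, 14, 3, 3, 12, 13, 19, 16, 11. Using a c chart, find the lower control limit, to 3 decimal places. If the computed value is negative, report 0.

1.495

c̄ = (16 + 11 + 14 + 3 + 3 + 12 + 13 + 19 + 16 + 11) / 10 = 118 / 10 = 11.8000
LCL = c̄ − 3√c̄ = 11.8000 − 3 × 3.4351 = 1.4947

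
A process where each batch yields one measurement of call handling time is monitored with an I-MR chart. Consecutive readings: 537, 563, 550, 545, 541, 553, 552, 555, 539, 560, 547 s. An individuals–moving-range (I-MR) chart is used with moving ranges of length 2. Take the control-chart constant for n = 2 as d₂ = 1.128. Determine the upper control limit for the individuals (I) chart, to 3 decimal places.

X̄ = (537 + 563 + 550 + 545 + 541 + 553 + 552 + 555 + 539 + 560 + 547) / 11 = 549.2727
Moving ranges: 26, 13, 5, 4, 12, 1, 3, 16, 21, 13; M̄R̄ = 114.0000 / 10 = 11.4000
UCL = X̄ + 3·M̄R̄/d₂ = 549.2727 + 3 × 11.4000 / 1.128 = 579.5919

579.592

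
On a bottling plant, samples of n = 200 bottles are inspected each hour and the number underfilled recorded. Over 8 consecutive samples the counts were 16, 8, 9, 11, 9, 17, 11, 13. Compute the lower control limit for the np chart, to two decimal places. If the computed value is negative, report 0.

p̄ = Σdᵢ / (k·n) = 94 / (8 × 200) = 0.05875
LCL = np̄ − 3·√(np̄(1−p̄)) = 11.7500 − 3 × 3.3256 = 1.7732

1.77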